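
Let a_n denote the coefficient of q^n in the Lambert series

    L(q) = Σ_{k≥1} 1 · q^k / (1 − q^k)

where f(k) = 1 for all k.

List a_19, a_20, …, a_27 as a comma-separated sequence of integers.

q^19  k|19↦f(k): 19:1 1:1  a_19=2
[q^20] f(20)=1,f(10)=1,f(5)=1,f(4)=1,f(2)=1,f(1)=1 ⇒ 6
q^21  k|21↦f(k): 21:1 7:1 3:1 1:1  a_21=4
q^22  k|22↦f(k): 22:1 11:1 2:1 1:1  a_22=4
[q^23] f(23)=1,f(1)=1 ⇒ 2
n=24: 1·24 2·12 3·8 4·6 6·4 8·3 12·2 24·1  f→[1+1+1+1+1+1+1+1]=8
n=25: 25·1 5·5 1·25  f→[1+1+1]=3
d|26:{1,2,13,26}  Σf=1+1+1+1=4
q^27  k|27↦f(k): 1:1 3:1 9:1 27:1  a_27=4

2, 6, 4, 4, 2, 8, 3, 4, 4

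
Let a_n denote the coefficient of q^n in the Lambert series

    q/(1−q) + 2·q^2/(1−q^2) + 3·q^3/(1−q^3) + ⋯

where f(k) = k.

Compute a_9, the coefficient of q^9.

a_9 = 13

[q^9] f(9)=9,f(3)=3,f(1)=1 ⇒ 13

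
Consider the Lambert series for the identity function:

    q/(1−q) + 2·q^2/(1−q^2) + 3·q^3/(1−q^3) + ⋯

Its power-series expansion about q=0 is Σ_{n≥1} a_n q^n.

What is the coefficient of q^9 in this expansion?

a_9 = 13

[q^9] f(1)=1,f(3)=3,f(9)=9 ⇒ 13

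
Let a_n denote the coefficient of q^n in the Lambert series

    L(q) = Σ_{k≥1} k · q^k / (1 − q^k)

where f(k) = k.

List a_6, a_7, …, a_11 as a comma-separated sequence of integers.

12, 8, 15, 13, 18, 12

n=6: 6·1 3·2 2·3 1·6  f→[6+3+2+1]=12
q^7  k|7↦f(k): 7:7 1:1  a_7=8
d|8:{8,4,2,1}  Σf=8+4+2+1=15
n=9: 9·1 3·3 1·9  f→[9+3+1]=13
[q^10] f(10)=10,f(5)=5,f(2)=2,f(1)=1 ⇒ 18
d|11:{11,1}  Σf=11+1=12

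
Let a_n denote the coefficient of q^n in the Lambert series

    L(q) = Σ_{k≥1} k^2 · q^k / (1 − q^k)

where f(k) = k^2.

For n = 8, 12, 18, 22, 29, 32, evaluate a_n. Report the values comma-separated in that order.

85, 210, 455, 610, 842, 1365

q^8  k|8↦f(k): 8:64 4:16 2:4 1:1  a_8=85
n=12: 1·12 2·6 3·4 4·3 6·2 12·1  f→[1+4+9+16+36+144]=210
q^18  k|18↦f(k): 1:1 2:4 3:9 6:36 9:81 18:324  a_18=455
[q^22] f(1)=1,f(2)=4,f(11)=121,f(22)=484 ⇒ 610
[q^29] f(1)=1,f(29)=841 ⇒ 842
q^32  k|32↦f(k): 32:1024 16:256 8:64 4:16 2:4 1:1  a_32=1365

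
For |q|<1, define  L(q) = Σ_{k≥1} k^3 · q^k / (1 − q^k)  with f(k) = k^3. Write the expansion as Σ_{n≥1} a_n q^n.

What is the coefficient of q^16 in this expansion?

a_16 = 4681

[q^16] f(16)=4096,f(8)=512,f(4)=64,f(2)=8,f(1)=1 ⇒ 4681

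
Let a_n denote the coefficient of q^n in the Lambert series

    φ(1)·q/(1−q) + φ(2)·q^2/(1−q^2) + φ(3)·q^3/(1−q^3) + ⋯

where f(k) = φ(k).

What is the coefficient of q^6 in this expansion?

n=6: 6·1 3·2 2·3 1·6  φ→[2+2+1+1]=6

a_6 = 6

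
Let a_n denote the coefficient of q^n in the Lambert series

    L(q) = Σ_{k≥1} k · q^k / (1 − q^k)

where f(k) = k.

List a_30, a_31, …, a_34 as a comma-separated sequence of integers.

n=30: 1·30 2·15 3·10 5·6 6·5 10·3 15·2 30·1  f→[1+2+3+5+6+10+15+30]=72
d|31:{31,1}  Σf=31+1=32
[q^32] f(1)=1,f(2)=2,f(4)=4,f(8)=8,f(16)=16,f(32)=32 ⇒ 63
n=33: 33·1 11·3 3·11 1·33  f→[33+11+3+1]=48
n=34: 1·34 2·17 17·2 34·1  f→[1+2+17+34]=54

72, 32, 63, 48, 54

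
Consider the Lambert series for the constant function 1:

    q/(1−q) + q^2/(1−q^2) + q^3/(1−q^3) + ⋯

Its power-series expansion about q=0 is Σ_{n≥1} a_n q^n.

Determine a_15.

a_15 = 4

[q^15] f(1)=1,f(3)=1,f(5)=1,f(15)=1 ⇒ 4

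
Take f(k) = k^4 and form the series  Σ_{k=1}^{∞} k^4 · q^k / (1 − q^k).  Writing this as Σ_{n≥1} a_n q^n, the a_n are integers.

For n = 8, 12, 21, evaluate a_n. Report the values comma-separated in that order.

4369, 22386, 196964

n=8: 1·8 2·4 4·2 8·1  f→[1+16+256+4096]=4369
d|12:{12,6,4,3,2,1}  Σf=20736+1296+256+81+16+1=22386
[q^21] f(21)=194481,f(7)=2401,f(3)=81,f(1)=1 ⇒ 196964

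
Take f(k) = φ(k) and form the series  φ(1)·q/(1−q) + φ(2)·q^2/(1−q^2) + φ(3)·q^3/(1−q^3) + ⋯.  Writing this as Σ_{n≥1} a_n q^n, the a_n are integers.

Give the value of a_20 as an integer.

q^20  k|20↦φ(k): 20:8 10:4 5:4 4:2 2:1 1:1  a_20=20

a_20 = 20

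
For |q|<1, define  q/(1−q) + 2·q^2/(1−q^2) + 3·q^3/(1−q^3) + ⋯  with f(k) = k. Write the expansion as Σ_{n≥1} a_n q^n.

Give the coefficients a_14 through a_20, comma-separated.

24, 24, 31, 18, 39, 20, 42

q^14  k|14↦f(k): 1:1 2:2 7:7 14:14  a_14=24
d|15:{1,3,5,15}  Σf=1+3+5+15=24
n=16: 16·1 8·2 4·4 2·8 1·16  f→[16+8+4+2+1]=31
n=17: 17·1 1·17  f→[17+1]=18
[q^18] f(18)=18,f(9)=9,f(6)=6,f(3)=3,f(2)=2,f(1)=1 ⇒ 39
d|19:{19,1}  Σf=19+1=20
n=20: 1·20 2·10 4·5 5·4 10·2 20·1  f→[1+2+4+5+10+20]=42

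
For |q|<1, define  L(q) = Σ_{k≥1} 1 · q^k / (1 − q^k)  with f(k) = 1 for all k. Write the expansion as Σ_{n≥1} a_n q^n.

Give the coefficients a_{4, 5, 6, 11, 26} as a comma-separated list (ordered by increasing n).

3, 2, 4, 2, 4

d|4:{4,2,1}  Σf=1+1+1=3
q^5  k|5↦f(k): 5:1 1:1  a_5=2
[q^6] f(1)=1,f(2)=1,f(3)=1,f(6)=1 ⇒ 4
n=11: 1·11 11·1  f→[1+1]=2
[q^26] f(1)=1,f(2)=1,f(13)=1,f(26)=1 ⇒ 4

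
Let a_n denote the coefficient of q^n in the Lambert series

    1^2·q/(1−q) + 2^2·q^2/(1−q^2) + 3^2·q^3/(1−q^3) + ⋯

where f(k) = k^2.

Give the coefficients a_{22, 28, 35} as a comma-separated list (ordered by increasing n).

d|22:{22,11,2,1}  Σf=484+121+4+1=610
d|28:{28,14,7,4,2,1}  Σf=784+196+49+16+4+1=1050
[q^35] f(35)=1225,f(7)=49,f(5)=25,f(1)=1 ⇒ 1300

610, 1050, 1300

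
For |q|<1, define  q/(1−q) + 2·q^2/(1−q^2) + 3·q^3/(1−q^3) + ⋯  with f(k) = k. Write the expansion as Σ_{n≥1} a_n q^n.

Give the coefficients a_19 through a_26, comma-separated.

n=19: 19·1 1·19  f→[19+1]=20
q^20  k|20↦f(k): 1:1 2:2 4:4 5:5 10:10 20:20  a_20=42
[q^21] f(1)=1,f(3)=3,f(7)=7,f(21)=21 ⇒ 32
n=22: 22·1 11·2 2·11 1·22  f→[22+11+2+1]=36
n=23: 1·23 23·1  f→[1+23]=24
[q^24] f(1)=1,f(2)=2,f(3)=3,f(4)=4,f(6)=6,f(8)=8,f(12)=12,f(24)=24 ⇒ 60
[q^25] f(25)=25,f(5)=5,f(1)=1 ⇒ 31
d|26:{26,13,2,1}  Σf=26+13+2+1=42

20, 42, 32, 36, 24, 60, 31, 42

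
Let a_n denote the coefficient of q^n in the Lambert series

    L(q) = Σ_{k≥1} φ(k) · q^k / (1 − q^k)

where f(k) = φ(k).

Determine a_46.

n=46: 1·46 2·23 23·2 46·1  φ→[1+1+22+22]=46

a_46 = 46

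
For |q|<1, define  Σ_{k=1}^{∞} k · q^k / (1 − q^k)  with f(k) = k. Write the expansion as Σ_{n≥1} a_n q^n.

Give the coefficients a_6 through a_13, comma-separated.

d|6:{6,3,2,1}  Σf=6+3+2+1=12
d|7:{7,1}  Σf=7+1=8
q^8  k|8↦f(k): 1:1 2:2 4:4 8:8  a_8=15
d|9:{1,3,9}  Σf=1+3+9=13
n=10: 1·10 2·5 5·2 10·1  f→[1+2+5+10]=18
[q^11] f(1)=1,f(11)=11 ⇒ 12
n=12: 12·1 6·2 4·3 3·4 2·6 1·12  f→[12+6+4+3+2+1]=28
d|13:{13,1}  Σf=13+1=14

12, 8, 15, 13, 18, 12, 28, 14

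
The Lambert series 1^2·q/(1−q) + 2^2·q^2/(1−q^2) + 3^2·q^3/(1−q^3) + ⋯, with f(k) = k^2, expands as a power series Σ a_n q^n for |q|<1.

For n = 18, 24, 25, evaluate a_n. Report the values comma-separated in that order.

455, 850, 651

[q^18] f(1)=1,f(2)=4,f(3)=9,f(6)=36,f(9)=81,f(18)=324 ⇒ 455
d|24:{1,2,3,4,6,8,12,24}  Σf=1+4+9+16+36+64+144+576=850
[q^25] f(25)=625,f(5)=25,f(1)=1 ⇒ 651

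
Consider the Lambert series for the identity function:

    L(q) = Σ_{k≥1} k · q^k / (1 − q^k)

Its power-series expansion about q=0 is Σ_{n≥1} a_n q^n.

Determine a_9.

[q^9] f(1)=1,f(3)=3,f(9)=9 ⇒ 13

a_9 = 13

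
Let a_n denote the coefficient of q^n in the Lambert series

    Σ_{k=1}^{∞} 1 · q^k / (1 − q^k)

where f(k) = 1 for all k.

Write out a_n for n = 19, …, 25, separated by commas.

2, 6, 4, 4, 2, 8, 3

n=19: 1·19 19·1  f→[1+1]=2
[q^20] f(1)=1,f(2)=1,f(4)=1,f(5)=1,f(10)=1,f(20)=1 ⇒ 6
n=21: 21·1 7·3 3·7 1·21  f→[1+1+1+1]=4
q^22  k|22↦f(k): 1:1 2:1 11:1 22:1  a_22=4
q^23  k|23↦f(k): 1:1 23:1  a_23=2
d|24:{24,12,8,6,4,3,2,1}  Σf=1+1+1+1+1+1+1+1=8
n=25: 25·1 5·5 1·25  f→[1+1+1]=3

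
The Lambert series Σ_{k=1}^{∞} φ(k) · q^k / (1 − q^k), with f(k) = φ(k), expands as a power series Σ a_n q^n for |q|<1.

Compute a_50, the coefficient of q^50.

q^50  k|50↦φ(k): 1:1 2:1 5:4 10:4 25:20 50:20  a_50=50

a_50 = 50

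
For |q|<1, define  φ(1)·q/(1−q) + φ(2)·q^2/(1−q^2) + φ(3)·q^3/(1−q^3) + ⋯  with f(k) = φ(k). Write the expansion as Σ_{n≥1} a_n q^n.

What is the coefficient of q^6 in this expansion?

d|6:{1,2,3,6}  Σφ=1+1+2+2=6

a_6 = 6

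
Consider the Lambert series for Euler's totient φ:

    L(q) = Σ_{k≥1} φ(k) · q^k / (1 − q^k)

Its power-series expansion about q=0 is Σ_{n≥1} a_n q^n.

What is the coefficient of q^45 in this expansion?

n=45: 1·45 3·15 5·9 9·5 15·3 45·1  φ→[1+2+4+6+8+24]=45

a_45 = 45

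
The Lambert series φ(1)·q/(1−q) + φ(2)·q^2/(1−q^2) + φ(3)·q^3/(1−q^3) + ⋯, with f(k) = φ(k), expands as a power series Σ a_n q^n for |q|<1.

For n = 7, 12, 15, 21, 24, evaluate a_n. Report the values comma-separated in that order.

[q^7] φ(7)=6,φ(1)=1 ⇒ 7
[q^12] φ(1)=1,φ(2)=1,φ(3)=2,φ(4)=2,φ(6)=2,φ(12)=4 ⇒ 12
d|15:{1,3,5,15}  Σφ=1+2+4+8=15
[q^21] φ(21)=12,φ(7)=6,φ(3)=2,φ(1)=1 ⇒ 21
n=24: 1·24 2·12 3·8 4·6 6·4 8·3 12·2 24·1  φ→[1+1+2+2+2+4+4+8]=24

7, 12, 15, 21, 24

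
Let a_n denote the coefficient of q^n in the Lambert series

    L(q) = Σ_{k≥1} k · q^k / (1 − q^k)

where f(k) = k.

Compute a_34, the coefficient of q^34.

q^34  k|34↦f(k): 34:34 17:17 2:2 1:1  a_34=54

a_34 = 54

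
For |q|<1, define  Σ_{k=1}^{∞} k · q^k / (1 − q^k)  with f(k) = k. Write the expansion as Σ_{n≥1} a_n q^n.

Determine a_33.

d|33:{1,3,11,33}  Σf=1+3+11+33=48

a_33 = 48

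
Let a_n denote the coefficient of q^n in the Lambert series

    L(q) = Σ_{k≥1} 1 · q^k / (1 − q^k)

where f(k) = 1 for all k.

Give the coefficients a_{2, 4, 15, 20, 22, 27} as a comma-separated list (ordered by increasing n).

2, 3, 4, 6, 4, 4

n=2: 1·2 2·1  f→[1+1]=2
n=4: 4·1 2·2 1·4  f→[1+1+1]=3
[q^15] f(1)=1,f(3)=1,f(5)=1,f(15)=1 ⇒ 4
d|20:{20,10,5,4,2,1}  Σf=1+1+1+1+1+1=6
[q^22] f(1)=1,f(2)=1,f(11)=1,f(22)=1 ⇒ 4
d|27:{27,9,3,1}  Σf=1+1+1+1=4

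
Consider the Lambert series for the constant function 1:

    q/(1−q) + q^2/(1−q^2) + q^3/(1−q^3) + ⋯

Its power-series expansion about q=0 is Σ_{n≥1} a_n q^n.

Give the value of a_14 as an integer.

n=14: 1·14 2·7 7·2 14·1  f→[1+1+1+1]=4

a_14 = 4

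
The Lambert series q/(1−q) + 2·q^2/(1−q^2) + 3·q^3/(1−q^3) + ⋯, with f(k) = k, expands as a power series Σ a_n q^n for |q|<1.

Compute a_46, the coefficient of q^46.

a_46 = 72

n=46: 1·46 2·23 23·2 46·1  f→[1+2+23+46]=72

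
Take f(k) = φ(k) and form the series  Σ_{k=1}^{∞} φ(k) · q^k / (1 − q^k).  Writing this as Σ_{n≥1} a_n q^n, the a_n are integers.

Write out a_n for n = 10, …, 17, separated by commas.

d|10:{10,5,2,1}  Σφ=4+4+1+1=10
n=11: 11·1 1·11  φ→[10+1]=11
q^12  k|12↦φ(k): 1:1 2:1 3:2 4:2 6:2 12:4  a_12=12
[q^13] φ(13)=12,φ(1)=1 ⇒ 13
[q^14] φ(14)=6,φ(7)=6,φ(2)=1,φ(1)=1 ⇒ 14
[q^15] φ(15)=8,φ(5)=4,φ(3)=2,φ(1)=1 ⇒ 15
q^16  k|16↦φ(k): 1:1 2:1 4:2 8:4 16:8  a_16=16
n=17: 1·17 17·1  φ→[1+16]=17

10, 11, 12, 13, 14, 15, 16, 17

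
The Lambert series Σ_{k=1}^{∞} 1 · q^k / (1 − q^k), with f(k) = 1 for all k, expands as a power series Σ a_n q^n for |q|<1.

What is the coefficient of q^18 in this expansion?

d|18:{18,9,6,3,2,1}  Σf=1+1+1+1+1+1=6

a_18 = 6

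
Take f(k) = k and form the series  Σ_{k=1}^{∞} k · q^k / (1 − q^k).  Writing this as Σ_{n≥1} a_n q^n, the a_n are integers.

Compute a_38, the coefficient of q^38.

a_38 = 60

n=38: 1·38 2·19 19·2 38·1  f→[1+2+19+38]=60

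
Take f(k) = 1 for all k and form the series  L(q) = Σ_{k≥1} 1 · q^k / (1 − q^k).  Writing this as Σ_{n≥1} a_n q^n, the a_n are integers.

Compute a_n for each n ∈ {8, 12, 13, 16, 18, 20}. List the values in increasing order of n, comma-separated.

[q^8] f(1)=1,f(2)=1,f(4)=1,f(8)=1 ⇒ 4
[q^12] f(1)=1,f(2)=1,f(3)=1,f(4)=1,f(6)=1,f(12)=1 ⇒ 6
[q^13] f(13)=1,f(1)=1 ⇒ 2
n=16: 16·1 8·2 4·4 2·8 1·16  f→[1+1+1+1+1]=5
q^18  k|18↦f(k): 18:1 9:1 6:1 3:1 2:1 1:1  a_18=6
[q^20] f(1)=1,f(2)=1,f(4)=1,f(5)=1,f(10)=1,f(20)=1 ⇒ 6

4, 6, 2, 5, 6, 6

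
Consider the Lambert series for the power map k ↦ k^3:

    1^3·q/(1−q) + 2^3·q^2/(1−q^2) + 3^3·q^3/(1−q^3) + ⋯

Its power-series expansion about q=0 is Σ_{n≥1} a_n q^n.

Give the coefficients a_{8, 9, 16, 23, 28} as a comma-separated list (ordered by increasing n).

[q^8] f(8)=512,f(4)=64,f(2)=8,f(1)=1 ⇒ 585
[q^9] f(1)=1,f(3)=27,f(9)=729 ⇒ 757
n=16: 16·1 8·2 4·4 2·8 1·16  f→[4096+512+64+8+1]=4681
[q^23] f(1)=1,f(23)=12167 ⇒ 12168
n=28: 28·1 14·2 7·4 4·7 2·14 1·28  f→[21952+2744+343+64+8+1]=25112

585, 757, 4681, 12168, 25112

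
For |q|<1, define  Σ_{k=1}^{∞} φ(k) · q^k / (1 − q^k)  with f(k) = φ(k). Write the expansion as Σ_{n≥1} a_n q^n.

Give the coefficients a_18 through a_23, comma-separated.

n=18: 18·1 9·2 6·3 3·6 2·9 1·18  φ→[6+6+2+2+1+1]=18
q^19  k|19↦φ(k): 1:1 19:18  a_19=19
[q^20] φ(20)=8,φ(10)=4,φ(5)=4,φ(4)=2,φ(2)=1,φ(1)=1 ⇒ 20
d|21:{21,7,3,1}  Σφ=12+6+2+1=21
d|22:{22,11,2,1}  Σφ=10+10+1+1=22
n=23: 23·1 1·23  φ→[22+1]=23

18, 19, 20, 21, 22, 23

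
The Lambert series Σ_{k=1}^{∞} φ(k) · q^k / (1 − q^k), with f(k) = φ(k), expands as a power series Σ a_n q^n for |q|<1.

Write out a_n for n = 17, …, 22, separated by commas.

n=17: 1·17 17·1  φ→[1+16]=17
q^18  k|18↦φ(k): 1:1 2:1 3:2 6:2 9:6 18:6  a_18=18
n=19: 19·1 1·19  φ→[18+1]=19
n=20: 20·1 10·2 5·4 4·5 2·10 1·20  φ→[8+4+4+2+1+1]=20
n=21: 1·21 3·7 7·3 21·1  φ→[1+2+6+12]=21
q^22  k|22↦φ(k): 1:1 2:1 11:10 22:10  a_22=22

17, 18, 19, 20, 21, 22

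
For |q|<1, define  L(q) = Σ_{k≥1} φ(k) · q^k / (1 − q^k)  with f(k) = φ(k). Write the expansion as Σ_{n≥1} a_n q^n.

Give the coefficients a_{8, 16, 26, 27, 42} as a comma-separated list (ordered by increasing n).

q^8  k|8↦φ(k): 1:1 2:1 4:2 8:4  a_8=8
q^16  k|16↦φ(k): 16:8 8:4 4:2 2:1 1:1  a_16=16
[q^26] φ(26)=12,φ(13)=12,φ(2)=1,φ(1)=1 ⇒ 26
[q^27] φ(27)=18,φ(9)=6,φ(3)=2,φ(1)=1 ⇒ 27
n=42: 42·1 21·2 14·3 7·6 6·7 3·14 2·21 1·42  φ→[12+12+6+6+2+2+1+1]=42

8, 16, 26, 27, 42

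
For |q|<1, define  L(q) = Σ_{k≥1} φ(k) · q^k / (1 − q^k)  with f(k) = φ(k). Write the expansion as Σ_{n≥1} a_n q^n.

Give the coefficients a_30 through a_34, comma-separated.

n=30: 30·1 15·2 10·3 6·5 5·6 3·10 2·15 1·30  φ→[8+8+4+2+4+2+1+1]=30
[q^31] φ(31)=30,φ(1)=1 ⇒ 31
q^32  k|32↦φ(k): 1:1 2:1 4:2 8:4 16:8 32:16  a_32=32
d|33:{1,3,11,33}  Σφ=1+2+10+20=33
d|34:{1,2,17,34}  Σφ=1+1+16+16=34

30, 31, 32, 33, 34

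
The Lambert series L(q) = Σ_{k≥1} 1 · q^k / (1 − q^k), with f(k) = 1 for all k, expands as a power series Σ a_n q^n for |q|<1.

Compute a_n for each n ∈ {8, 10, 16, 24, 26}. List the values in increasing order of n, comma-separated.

4, 4, 5, 8, 4

[q^8] f(8)=1,f(4)=1,f(2)=1,f(1)=1 ⇒ 4
d|10:{10,5,2,1}  Σf=1+1+1+1=4
d|16:{16,8,4,2,1}  Σf=1+1+1+1+1=5
q^24  k|24↦f(k): 24:1 12:1 8:1 6:1 4:1 3:1 2:1 1:1  a_24=8
[q^26] f(1)=1,f(2)=1,f(13)=1,f(26)=1 ⇒ 4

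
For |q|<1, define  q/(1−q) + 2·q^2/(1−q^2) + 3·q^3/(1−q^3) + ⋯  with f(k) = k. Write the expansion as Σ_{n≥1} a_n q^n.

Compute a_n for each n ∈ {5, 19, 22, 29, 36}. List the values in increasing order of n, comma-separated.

n=5: 5·1 1·5  f→[5+1]=6
d|19:{19,1}  Σf=19+1=20
[q^22] f(22)=22,f(11)=11,f(2)=2,f(1)=1 ⇒ 36
q^29  k|29↦f(k): 1:1 29:29  a_29=30
q^36  k|36↦f(k): 36:36 18:18 12:12 9:9 6:6 4:4 3:3 2:2 1:1  a_36=91

6, 20, 36, 30, 91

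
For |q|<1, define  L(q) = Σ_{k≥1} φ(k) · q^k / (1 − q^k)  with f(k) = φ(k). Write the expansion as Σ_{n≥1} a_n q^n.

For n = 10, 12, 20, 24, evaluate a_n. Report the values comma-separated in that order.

d|10:{1,2,5,10}  Σφ=1+1+4+4=10
d|12:{12,6,4,3,2,1}  Σφ=4+2+2+2+1+1=12
[q^20] φ(20)=8,φ(10)=4,φ(5)=4,φ(4)=2,φ(2)=1,φ(1)=1 ⇒ 20
[q^24] φ(1)=1,φ(2)=1,φ(3)=2,φ(4)=2,φ(6)=2,φ(8)=4,φ(12)=4,φ(24)=8 ⇒ 24

10, 12, 20, 24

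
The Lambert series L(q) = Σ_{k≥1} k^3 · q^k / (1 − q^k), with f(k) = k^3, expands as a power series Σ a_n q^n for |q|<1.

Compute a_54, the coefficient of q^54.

d|54:{1,2,3,6,9,18,27,54}  Σf=1+8+27+216+729+5832+19683+157464=183960

a_54 = 183960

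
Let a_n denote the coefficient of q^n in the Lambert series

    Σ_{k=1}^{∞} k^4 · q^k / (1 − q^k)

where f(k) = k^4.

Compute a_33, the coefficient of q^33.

a_33 = 1200644

n=33: 33·1 11·3 3·11 1·33  f→[1185921+14641+81+1]=1200644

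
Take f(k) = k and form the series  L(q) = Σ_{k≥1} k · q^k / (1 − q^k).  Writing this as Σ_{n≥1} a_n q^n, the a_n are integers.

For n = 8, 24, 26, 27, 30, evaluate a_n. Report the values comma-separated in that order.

15, 60, 42, 40, 72

n=8: 8·1 4·2 2·4 1·8  f→[8+4+2+1]=15
n=24: 1·24 2·12 3·8 4·6 6·4 8·3 12·2 24·1  f→[1+2+3+4+6+8+12+24]=60
n=26: 26·1 13·2 2·13 1·26  f→[26+13+2+1]=42
d|27:{27,9,3,1}  Σf=27+9+3+1=40
[q^30] f(1)=1,f(2)=2,f(3)=3,f(5)=5,f(6)=6,f(10)=10,f(15)=15,f(30)=30 ⇒ 72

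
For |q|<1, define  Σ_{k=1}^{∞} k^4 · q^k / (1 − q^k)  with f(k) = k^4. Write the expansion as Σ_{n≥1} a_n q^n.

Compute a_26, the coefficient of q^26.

n=26: 26·1 13·2 2·13 1·26  f→[456976+28561+16+1]=485554

a_26 = 485554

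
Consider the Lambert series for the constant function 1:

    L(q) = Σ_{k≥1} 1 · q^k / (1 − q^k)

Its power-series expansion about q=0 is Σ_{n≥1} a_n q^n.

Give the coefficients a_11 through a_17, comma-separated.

[q^11] f(11)=1,f(1)=1 ⇒ 2
n=12: 1·12 2·6 3·4 4·3 6·2 12·1  f→[1+1+1+1+1+1]=6
n=13: 13·1 1·13  f→[1+1]=2
n=14: 1·14 2·7 7·2 14·1  f→[1+1+1+1]=4
q^15  k|15↦f(k): 1:1 3:1 5:1 15:1  a_15=4
q^16  k|16↦f(k): 1:1 2:1 4:1 8:1 16:1  a_16=5
[q^17] f(17)=1,f(1)=1 ⇒ 2

2, 6, 2, 4, 4, 5, 2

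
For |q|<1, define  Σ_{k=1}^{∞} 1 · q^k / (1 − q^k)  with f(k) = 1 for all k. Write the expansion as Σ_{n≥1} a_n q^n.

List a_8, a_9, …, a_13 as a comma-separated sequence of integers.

[q^8] f(1)=1,f(2)=1,f(4)=1,f(8)=1 ⇒ 4
q^9  k|9↦f(k): 1:1 3:1 9:1  a_9=3
d|10:{1,2,5,10}  Σf=1+1+1+1=4
[q^11] f(1)=1,f(11)=1 ⇒ 2
d|12:{12,6,4,3,2,1}  Σf=1+1+1+1+1+1=6
n=13: 13·1 1·13  f→[1+1]=2

4, 3, 4, 2, 6, 2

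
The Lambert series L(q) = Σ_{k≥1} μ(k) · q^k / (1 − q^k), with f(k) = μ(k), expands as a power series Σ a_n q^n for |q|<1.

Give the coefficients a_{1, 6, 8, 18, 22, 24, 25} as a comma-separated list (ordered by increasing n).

1, 0, 0, 0, 0, 0, 0

q^1  k|1↦μ(k): 1:1  a_1=1
n=6: 1·6 2·3 3·2 6·1  μ→[1+(-1)+(-1)+1]=0
n=8: 8·1 4·2 2·4 1·8  μ→[0+0+(-1)+1]=0
d|18:{1,2,3,6,9,18}  Σμ=1+(-1)+(-1)+1+0+0=0
[q^22] μ(22)=1,μ(11)=-1,μ(2)=-1,μ(1)=1 ⇒ 0
n=24: 24·1 12·2 8·3 6·4 4·6 3·8 2·12 1·24  μ→[0+0+0+1+0+(-1)+(-1)+1]=0
[q^25] μ(1)=1,μ(5)=-1,μ(25)=0 ⇒ 0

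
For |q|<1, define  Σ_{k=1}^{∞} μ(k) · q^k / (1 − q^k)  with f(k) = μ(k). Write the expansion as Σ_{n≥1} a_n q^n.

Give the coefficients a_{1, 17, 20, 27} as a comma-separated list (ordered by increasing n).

[q^1] μ(1)=1 ⇒ 1
n=17: 1·17 17·1  μ→[1+(-1)]=0
[q^20] μ(1)=1,μ(2)=-1,μ(4)=0,μ(5)=-1,μ(10)=1,μ(20)=0 ⇒ 0
d|27:{27,9,3,1}  Σμ=0+0+(-1)+1=0

1, 0, 0, 0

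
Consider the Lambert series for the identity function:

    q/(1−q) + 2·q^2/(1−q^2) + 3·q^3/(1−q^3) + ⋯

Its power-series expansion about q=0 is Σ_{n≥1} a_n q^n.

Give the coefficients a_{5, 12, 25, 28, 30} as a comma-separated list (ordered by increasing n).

[q^5] f(1)=1,f(5)=5 ⇒ 6
n=12: 12·1 6·2 4·3 3·4 2·6 1·12  f→[12+6+4+3+2+1]=28
n=25: 1·25 5·5 25·1  f→[1+5+25]=31
q^28  k|28↦f(k): 1:1 2:2 4:4 7:7 14:14 28:28  a_28=56
q^30  k|30↦f(k): 30:30 15:15 10:10 6:6 5:5 3:3 2:2 1:1  a_30=72

6, 28, 31, 56, 72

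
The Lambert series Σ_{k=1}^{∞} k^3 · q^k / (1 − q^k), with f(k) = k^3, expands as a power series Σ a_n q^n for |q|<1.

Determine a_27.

a_27 = 20440

[q^27] f(1)=1,f(3)=27,f(9)=729,f(27)=19683 ⇒ 20440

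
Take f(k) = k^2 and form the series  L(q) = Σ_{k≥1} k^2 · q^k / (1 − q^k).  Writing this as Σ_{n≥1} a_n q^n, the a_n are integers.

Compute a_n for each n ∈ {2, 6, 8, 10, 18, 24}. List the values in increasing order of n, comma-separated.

5, 50, 85, 130, 455, 850

d|2:{1,2}  Σf=1+4=5
[q^6] f(1)=1,f(2)=4,f(3)=9,f(6)=36 ⇒ 50
q^8  k|8↦f(k): 1:1 2:4 4:16 8:64  a_8=85
n=10: 10·1 5·2 2·5 1·10  f→[100+25+4+1]=130
n=18: 18·1 9·2 6·3 3·6 2·9 1·18  f→[324+81+36+9+4+1]=455
d|24:{1,2,3,4,6,8,12,24}  Σf=1+4+9+16+36+64+144+576=850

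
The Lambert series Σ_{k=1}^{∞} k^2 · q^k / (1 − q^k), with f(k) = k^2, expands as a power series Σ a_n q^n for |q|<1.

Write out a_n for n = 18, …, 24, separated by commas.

n=18: 18·1 9·2 6·3 3·6 2·9 1·18  f→[324+81+36+9+4+1]=455
[q^19] f(19)=361,f(1)=1 ⇒ 362
q^20  k|20↦f(k): 20:400 10:100 5:25 4:16 2:4 1:1  a_20=546
[q^21] f(1)=1,f(3)=9,f(7)=49,f(21)=441 ⇒ 500
d|22:{1,2,11,22}  Σf=1+4+121+484=610
q^23  k|23↦f(k): 1:1 23:529  a_23=530
[q^24] f(1)=1,f(2)=4,f(3)=9,f(4)=16,f(6)=36,f(8)=64,f(12)=144,f(24)=576 ⇒ 850

455, 362, 546, 500, 610, 530, 850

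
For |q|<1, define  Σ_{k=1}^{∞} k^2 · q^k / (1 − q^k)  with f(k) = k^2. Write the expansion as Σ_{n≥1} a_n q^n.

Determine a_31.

q^31  k|31↦f(k): 31:961 1:1  a_31=962

a_31 = 962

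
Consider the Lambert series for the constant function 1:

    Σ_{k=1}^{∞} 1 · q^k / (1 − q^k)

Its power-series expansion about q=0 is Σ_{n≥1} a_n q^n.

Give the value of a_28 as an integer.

a_28 = 6

d|28:{1,2,4,7,14,28}  Σf=1+1+1+1+1+1=6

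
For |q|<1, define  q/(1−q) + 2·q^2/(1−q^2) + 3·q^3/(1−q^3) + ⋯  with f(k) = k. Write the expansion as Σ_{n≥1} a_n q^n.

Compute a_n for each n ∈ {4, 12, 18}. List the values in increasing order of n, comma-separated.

q^4  k|4↦f(k): 1:1 2:2 4:4  a_4=7
[q^12] f(12)=12,f(6)=6,f(4)=4,f(3)=3,f(2)=2,f(1)=1 ⇒ 28
d|18:{1,2,3,6,9,18}  Σf=1+2+3+6+9+18=39

7, 28, 39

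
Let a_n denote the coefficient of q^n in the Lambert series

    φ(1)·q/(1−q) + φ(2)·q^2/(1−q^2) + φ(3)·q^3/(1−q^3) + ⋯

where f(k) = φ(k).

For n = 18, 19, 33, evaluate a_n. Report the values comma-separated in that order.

d|18:{1,2,3,6,9,18}  Σφ=1+1+2+2+6+6=18
n=19: 1·19 19·1  φ→[1+18]=19
d|33:{1,3,11,33}  Σφ=1+2+10+20=33

18, 19, 33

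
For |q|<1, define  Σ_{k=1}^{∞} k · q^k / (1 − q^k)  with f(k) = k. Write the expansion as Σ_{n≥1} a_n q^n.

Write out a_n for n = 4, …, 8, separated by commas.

7, 6, 12, 8, 15

[q^4] f(4)=4,f(2)=2,f(1)=1 ⇒ 7
n=5: 1·5 5·1  f→[1+5]=6
n=6: 1·6 2·3 3·2 6·1  f→[1+2+3+6]=12
[q^7] f(1)=1,f(7)=7 ⇒ 8
d|8:{1,2,4,8}  Σf=1+2+4+8=15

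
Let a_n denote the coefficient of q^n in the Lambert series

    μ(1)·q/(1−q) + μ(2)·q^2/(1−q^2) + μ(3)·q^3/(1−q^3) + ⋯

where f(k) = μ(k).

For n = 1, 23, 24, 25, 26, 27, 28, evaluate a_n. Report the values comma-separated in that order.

1, 0, 0, 0, 0, 0, 0

q^1  k|1↦μ(k): 1:1  a_1=1
n=23: 23·1 1·23  μ→[(-1)+1]=0
n=24: 1·24 2·12 3·8 4·6 6·4 8·3 12·2 24·1  μ→[1+(-1)+(-1)+0+1+0+0+0]=0
d|25:{1,5,25}  Σμ=1+(-1)+0=0
n=26: 26·1 13·2 2·13 1·26  μ→[1+(-1)+(-1)+1]=0
q^27  k|27↦μ(k): 27:0 9:0 3:-1 1:1  a_27=0
q^28  k|28↦μ(k): 28:0 14:1 7:-1 4:0 2:-1 1:1  a_28=0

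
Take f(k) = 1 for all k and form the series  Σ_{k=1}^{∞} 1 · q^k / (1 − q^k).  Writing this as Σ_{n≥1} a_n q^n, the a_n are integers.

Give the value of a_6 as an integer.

n=6: 6·1 3·2 2·3 1·6  f→[1+1+1+1]=4

a_6 = 4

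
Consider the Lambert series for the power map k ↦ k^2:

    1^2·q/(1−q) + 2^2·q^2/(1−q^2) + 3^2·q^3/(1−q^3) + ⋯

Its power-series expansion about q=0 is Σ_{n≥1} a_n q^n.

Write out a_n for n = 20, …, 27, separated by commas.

[q^20] f(1)=1,f(2)=4,f(4)=16,f(5)=25,f(10)=100,f(20)=400 ⇒ 546
q^21  k|21↦f(k): 1:1 3:9 7:49 21:441  a_21=500
d|22:{22,11,2,1}  Σf=484+121+4+1=610
q^23  k|23↦f(k): 1:1 23:529  a_23=530
n=24: 1·24 2·12 3·8 4·6 6·4 8·3 12·2 24·1  f→[1+4+9+16+36+64+144+576]=850
[q^25] f(1)=1,f(5)=25,f(25)=625 ⇒ 651
q^26  k|26↦f(k): 26:676 13:169 2:4 1:1  a_26=850
q^27  k|27↦f(k): 27:729 9:81 3:9 1:1  a_27=820

546, 500, 610, 530, 850, 651, 850, 820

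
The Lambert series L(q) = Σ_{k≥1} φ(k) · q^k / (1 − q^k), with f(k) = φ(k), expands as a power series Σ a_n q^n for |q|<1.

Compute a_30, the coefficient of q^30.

n=30: 30·1 15·2 10·3 6·5 5·6 3·10 2·15 1·30  φ→[8+8+4+2+4+2+1+1]=30

a_30 = 30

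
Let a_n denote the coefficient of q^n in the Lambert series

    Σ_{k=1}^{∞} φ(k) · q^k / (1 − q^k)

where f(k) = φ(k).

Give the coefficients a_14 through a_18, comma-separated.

n=14: 14·1 7·2 2·7 1·14  φ→[6+6+1+1]=14
[q^15] φ(15)=8,φ(5)=4,φ(3)=2,φ(1)=1 ⇒ 15
n=16: 16·1 8·2 4·4 2·8 1·16  φ→[8+4+2+1+1]=16
n=17: 1·17 17·1  φ→[1+16]=17
q^18  k|18↦φ(k): 18:6 9:6 6:2 3:2 2:1 1:1  a_18=18

14, 15, 16, 17, 18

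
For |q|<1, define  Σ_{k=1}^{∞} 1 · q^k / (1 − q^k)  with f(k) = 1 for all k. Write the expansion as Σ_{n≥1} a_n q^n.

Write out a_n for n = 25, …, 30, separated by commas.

3, 4, 4, 6, 2, 8

[q^25] f(25)=1,f(5)=1,f(1)=1 ⇒ 3
n=26: 26·1 13·2 2·13 1·26  f→[1+1+1+1]=4
n=27: 27·1 9·3 3·9 1·27  f→[1+1+1+1]=4
q^28  k|28↦f(k): 28:1 14:1 7:1 4:1 2:1 1:1  a_28=6
d|29:{1,29}  Σf=1+1=2
[q^30] f(30)=1,f(15)=1,f(10)=1,f(6)=1,f(5)=1,f(3)=1,f(2)=1,f(1)=1 ⇒ 8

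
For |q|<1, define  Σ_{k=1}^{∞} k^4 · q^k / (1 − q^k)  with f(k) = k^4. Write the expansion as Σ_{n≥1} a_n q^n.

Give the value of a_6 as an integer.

a_6 = 1394

[q^6] f(1)=1,f(2)=16,f(3)=81,f(6)=1296 ⇒ 1394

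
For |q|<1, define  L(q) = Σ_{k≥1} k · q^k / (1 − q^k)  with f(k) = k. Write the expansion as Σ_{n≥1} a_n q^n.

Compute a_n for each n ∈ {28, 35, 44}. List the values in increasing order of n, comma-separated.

56, 48, 84

d|28:{1,2,4,7,14,28}  Σf=1+2+4+7+14+28=56
[q^35] f(1)=1,f(5)=5,f(7)=7,f(35)=35 ⇒ 48
q^44  k|44↦f(k): 1:1 2:2 4:4 11:11 22:22 44:44  a_44=84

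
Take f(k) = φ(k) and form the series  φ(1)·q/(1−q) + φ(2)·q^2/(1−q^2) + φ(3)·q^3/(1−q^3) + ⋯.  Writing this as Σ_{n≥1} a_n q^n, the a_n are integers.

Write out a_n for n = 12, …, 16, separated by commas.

d|12:{1,2,3,4,6,12}  Σφ=1+1+2+2+2+4=12
[q^13] φ(13)=12,φ(1)=1 ⇒ 13
[q^14] φ(14)=6,φ(7)=6,φ(2)=1,φ(1)=1 ⇒ 14
n=15: 1·15 3·5 5·3 15·1  φ→[1+2+4+8]=15
q^16  k|16↦φ(k): 1:1 2:1 4:2 8:4 16:8  a_16=16

12, 13, 14, 15, 16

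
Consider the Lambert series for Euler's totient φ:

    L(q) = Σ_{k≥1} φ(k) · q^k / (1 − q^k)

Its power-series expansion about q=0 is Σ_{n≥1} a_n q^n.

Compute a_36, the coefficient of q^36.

d|36:{1,2,3,4,6,9,12,18,36}  Σφ=1+1+2+2+2+6+4+6+12=36

a_36 = 36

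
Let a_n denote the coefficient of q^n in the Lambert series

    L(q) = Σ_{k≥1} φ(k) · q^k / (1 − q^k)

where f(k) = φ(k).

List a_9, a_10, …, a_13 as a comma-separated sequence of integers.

q^9  k|9↦φ(k): 9:6 3:2 1:1  a_9=9
[q^10] φ(1)=1,φ(2)=1,φ(5)=4,φ(10)=4 ⇒ 10
[q^11] φ(11)=10,φ(1)=1 ⇒ 11
n=12: 12·1 6·2 4·3 3·4 2·6 1·12  φ→[4+2+2+2+1+1]=12
n=13: 13·1 1·13  φ→[12+1]=13

9, 10, 11, 12, 13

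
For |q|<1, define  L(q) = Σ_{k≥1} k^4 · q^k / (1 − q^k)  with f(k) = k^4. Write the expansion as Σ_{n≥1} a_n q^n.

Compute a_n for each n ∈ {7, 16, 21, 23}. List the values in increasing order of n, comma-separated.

2402, 69905, 196964, 279842

q^7  k|7↦f(k): 1:1 7:2401  a_7=2402
q^16  k|16↦f(k): 16:65536 8:4096 4:256 2:16 1:1  a_16=69905
d|21:{21,7,3,1}  Σf=194481+2401+81+1=196964
d|23:{23,1}  Σf=279841+1=279842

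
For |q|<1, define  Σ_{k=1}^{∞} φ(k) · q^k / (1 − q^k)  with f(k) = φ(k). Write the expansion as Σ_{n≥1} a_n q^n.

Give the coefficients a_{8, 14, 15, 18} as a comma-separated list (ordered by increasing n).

n=8: 8·1 4·2 2·4 1·8  φ→[4+2+1+1]=8
d|14:{1,2,7,14}  Σφ=1+1+6+6=14
q^15  k|15↦φ(k): 1:1 3:2 5:4 15:8  a_15=15
[q^18] φ(18)=6,φ(9)=6,φ(6)=2,φ(3)=2,φ(2)=1,φ(1)=1 ⇒ 18

8, 14, 15, 18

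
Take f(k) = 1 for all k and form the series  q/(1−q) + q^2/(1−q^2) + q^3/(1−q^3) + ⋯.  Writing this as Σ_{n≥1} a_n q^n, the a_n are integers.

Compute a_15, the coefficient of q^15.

q^15  k|15↦f(k): 1:1 3:1 5:1 15:1  a_15=4

a_15 = 4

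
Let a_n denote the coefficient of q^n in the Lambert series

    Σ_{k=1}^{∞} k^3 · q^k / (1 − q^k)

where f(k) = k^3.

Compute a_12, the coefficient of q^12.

d|12:{1,2,3,4,6,12}  Σf=1+8+27+64+216+1728=2044

a_12 = 2044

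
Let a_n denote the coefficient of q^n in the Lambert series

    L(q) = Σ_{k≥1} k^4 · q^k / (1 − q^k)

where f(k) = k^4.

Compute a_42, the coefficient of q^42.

q^42  k|42↦f(k): 42:3111696 21:194481 14:38416 7:2401 6:1296 3:81 2:16 1:1  a_42=3348388

a_42 = 3348388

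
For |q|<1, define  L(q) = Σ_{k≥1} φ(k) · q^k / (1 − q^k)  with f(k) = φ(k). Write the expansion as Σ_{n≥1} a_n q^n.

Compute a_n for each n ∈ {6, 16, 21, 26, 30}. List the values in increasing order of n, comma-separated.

d|6:{1,2,3,6}  Σφ=1+1+2+2=6
n=16: 1·16 2·8 4·4 8·2 16·1  φ→[1+1+2+4+8]=16
q^21  k|21↦φ(k): 1:1 3:2 7:6 21:12  a_21=21
q^26  k|26↦φ(k): 26:12 13:12 2:1 1:1  a_26=26
q^30  k|30↦φ(k): 1:1 2:1 3:2 5:4 6:2 10:4 15:8 30:8  a_30=30

6, 16, 21, 26, 30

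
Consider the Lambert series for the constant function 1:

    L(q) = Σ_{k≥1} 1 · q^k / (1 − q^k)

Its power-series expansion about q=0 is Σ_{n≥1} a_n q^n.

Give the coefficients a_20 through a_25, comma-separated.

q^20  k|20↦f(k): 1:1 2:1 4:1 5:1 10:1 20:1  a_20=6
n=21: 21·1 7·3 3·7 1·21  f→[1+1+1+1]=4
[q^22] f(22)=1,f(11)=1,f(2)=1,f(1)=1 ⇒ 4
n=23: 23·1 1·23  f→[1+1]=2
q^24  k|24↦f(k): 24:1 12:1 8:1 6:1 4:1 3:1 2:1 1:1  a_24=8
[q^25] f(25)=1,f(5)=1,f(1)=1 ⇒ 3

6, 4, 4, 2, 8, 3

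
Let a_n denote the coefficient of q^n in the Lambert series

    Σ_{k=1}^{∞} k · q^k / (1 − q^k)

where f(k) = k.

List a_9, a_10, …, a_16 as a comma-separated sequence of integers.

[q^9] f(9)=9,f(3)=3,f(1)=1 ⇒ 13
d|10:{1,2,5,10}  Σf=1+2+5+10=18
q^11  k|11↦f(k): 1:1 11:11  a_11=12
q^12  k|12↦f(k): 12:12 6:6 4:4 3:3 2:2 1:1  a_12=28
n=13: 13·1 1·13  f→[13+1]=14
q^14  k|14↦f(k): 1:1 2:2 7:7 14:14  a_14=24
[q^15] f(15)=15,f(5)=5,f(3)=3,f(1)=1 ⇒ 24
[q^16] f(16)=16,f(8)=8,f(4)=4,f(2)=2,f(1)=1 ⇒ 31

13, 18, 12, 28, 14, 24, 24, 31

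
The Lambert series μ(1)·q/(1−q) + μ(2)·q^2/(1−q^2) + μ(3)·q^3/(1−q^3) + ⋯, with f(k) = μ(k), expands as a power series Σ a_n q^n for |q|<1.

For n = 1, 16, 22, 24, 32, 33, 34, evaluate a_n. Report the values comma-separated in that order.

1, 0, 0, 0, 0, 0, 0

[q^1] μ(1)=1 ⇒ 1
d|16:{16,8,4,2,1}  Σμ=0+0+0+(-1)+1=0
d|22:{22,11,2,1}  Σμ=1+(-1)+(-1)+1=0
[q^24] μ(1)=1,μ(2)=-1,μ(3)=-1,μ(4)=0,μ(6)=1,μ(8)=0,μ(12)=0,μ(24)=0 ⇒ 0
d|32:{32,16,8,4,2,1}  Σμ=0+0+0+0+(-1)+1=0
n=33: 33·1 11·3 3·11 1·33  μ→[1+(-1)+(-1)+1]=0
d|34:{1,2,17,34}  Σμ=1+(-1)+(-1)+1=0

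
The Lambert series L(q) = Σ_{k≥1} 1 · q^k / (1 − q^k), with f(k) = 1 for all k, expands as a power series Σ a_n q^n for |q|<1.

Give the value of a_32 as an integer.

a_32 = 6

n=32: 1·32 2·16 4·8 8·4 16·2 32·1  f→[1+1+1+1+1+1]=6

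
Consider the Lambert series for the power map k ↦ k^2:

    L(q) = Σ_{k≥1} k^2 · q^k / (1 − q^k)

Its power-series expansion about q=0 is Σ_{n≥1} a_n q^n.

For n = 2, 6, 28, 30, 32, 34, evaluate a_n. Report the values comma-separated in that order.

5, 50, 1050, 1300, 1365, 1450

q^2  k|2↦f(k): 1:1 2:4  a_2=5
[q^6] f(1)=1,f(2)=4,f(3)=9,f(6)=36 ⇒ 50
n=28: 1·28 2·14 4·7 7·4 14·2 28·1  f→[1+4+16+49+196+784]=1050
[q^30] f(1)=1,f(2)=4,f(3)=9,f(5)=25,f(6)=36,f(10)=100,f(15)=225,f(30)=900 ⇒ 1300
q^32  k|32↦f(k): 32:1024 16:256 8:64 4:16 2:4 1:1  a_32=1365
d|34:{1,2,17,34}  Σf=1+4+289+1156=1450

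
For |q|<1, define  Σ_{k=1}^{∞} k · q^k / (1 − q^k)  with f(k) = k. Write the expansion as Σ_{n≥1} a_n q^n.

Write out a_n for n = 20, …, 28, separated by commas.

42, 32, 36, 24, 60, 31, 42, 40, 56

q^20  k|20↦f(k): 1:1 2:2 4:4 5:5 10:10 20:20  a_20=42
q^21  k|21↦f(k): 1:1 3:3 7:7 21:21  a_21=32
q^22  k|22↦f(k): 22:22 11:11 2:2 1:1  a_22=36
q^23  k|23↦f(k): 1:1 23:23  a_23=24
q^24  k|24↦f(k): 1:1 2:2 3:3 4:4 6:6 8:8 12:12 24:24  a_24=60
[q^25] f(1)=1,f(5)=5,f(25)=25 ⇒ 31
n=26: 26·1 13·2 2·13 1·26  f→[26+13+2+1]=42
q^27  k|27↦f(k): 1:1 3:3 9:9 27:27  a_27=40
n=28: 1·28 2·14 4·7 7·4 14·2 28·1  f→[1+2+4+7+14+28]=56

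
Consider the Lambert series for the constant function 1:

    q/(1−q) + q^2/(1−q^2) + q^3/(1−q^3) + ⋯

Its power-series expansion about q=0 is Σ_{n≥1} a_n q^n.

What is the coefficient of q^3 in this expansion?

a_3 = 2

d|3:{1,3}  Σf=1+1=2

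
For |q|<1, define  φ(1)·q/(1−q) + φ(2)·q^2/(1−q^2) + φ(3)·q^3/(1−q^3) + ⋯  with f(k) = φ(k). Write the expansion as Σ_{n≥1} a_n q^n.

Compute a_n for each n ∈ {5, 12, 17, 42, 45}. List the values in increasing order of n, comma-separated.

q^5  k|5↦φ(k): 5:4 1:1  a_5=5
n=12: 12·1 6·2 4·3 3·4 2·6 1·12  φ→[4+2+2+2+1+1]=12
n=17: 1·17 17·1  φ→[1+16]=17
d|42:{1,2,3,6,7,14,21,42}  Σφ=1+1+2+2+6+6+12+12=42
d|45:{45,15,9,5,3,1}  Σφ=24+8+6+4+2+1=45

5, 12, 17, 42, 45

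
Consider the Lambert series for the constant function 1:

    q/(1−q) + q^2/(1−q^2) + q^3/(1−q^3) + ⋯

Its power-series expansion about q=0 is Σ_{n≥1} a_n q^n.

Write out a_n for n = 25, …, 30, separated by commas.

3, 4, 4, 6, 2, 8

n=25: 1·25 5·5 25·1  f→[1+1+1]=3
q^26  k|26↦f(k): 26:1 13:1 2:1 1:1  a_26=4
q^27  k|27↦f(k): 1:1 3:1 9:1 27:1  a_27=4
n=28: 1·28 2·14 4·7 7·4 14·2 28·1  f→[1+1+1+1+1+1]=6
n=29: 29·1 1·29  f→[1+1]=2
[q^30] f(1)=1,f(2)=1,f(3)=1,f(5)=1,f(6)=1,f(10)=1,f(15)=1,f(30)=1 ⇒ 8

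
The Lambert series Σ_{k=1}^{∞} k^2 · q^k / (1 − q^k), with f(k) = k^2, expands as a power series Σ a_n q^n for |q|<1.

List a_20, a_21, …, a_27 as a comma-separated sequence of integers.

546, 500, 610, 530, 850, 651, 850, 820

[q^20] f(1)=1,f(2)=4,f(4)=16,f(5)=25,f(10)=100,f(20)=400 ⇒ 546
[q^21] f(21)=441,f(7)=49,f(3)=9,f(1)=1 ⇒ 500
n=22: 1·22 2·11 11·2 22·1  f→[1+4+121+484]=610
[q^23] f(1)=1,f(23)=529 ⇒ 530
[q^24] f(24)=576,f(12)=144,f(8)=64,f(6)=36,f(4)=16,f(3)=9,f(2)=4,f(1)=1 ⇒ 850
[q^25] f(25)=625,f(5)=25,f(1)=1 ⇒ 651
d|26:{1,2,13,26}  Σf=1+4+169+676=850
n=27: 1·27 3·9 9·3 27·1  f→[1+9+81+729]=820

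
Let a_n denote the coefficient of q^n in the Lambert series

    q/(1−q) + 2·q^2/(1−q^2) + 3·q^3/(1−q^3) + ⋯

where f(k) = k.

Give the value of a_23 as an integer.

a_23 = 24

n=23: 23·1 1·23  f→[23+1]=24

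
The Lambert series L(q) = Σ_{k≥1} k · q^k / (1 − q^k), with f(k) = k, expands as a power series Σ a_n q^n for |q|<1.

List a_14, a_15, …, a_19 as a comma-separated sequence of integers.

24, 24, 31, 18, 39, 20

q^14  k|14↦f(k): 1:1 2:2 7:7 14:14  a_14=24
d|15:{1,3,5,15}  Σf=1+3+5+15=24
q^16  k|16↦f(k): 16:16 8:8 4:4 2:2 1:1  a_16=31
[q^17] f(17)=17,f(1)=1 ⇒ 18
d|18:{1,2,3,6,9,18}  Σf=1+2+3+6+9+18=39
[q^19] f(1)=1,f(19)=19 ⇒ 20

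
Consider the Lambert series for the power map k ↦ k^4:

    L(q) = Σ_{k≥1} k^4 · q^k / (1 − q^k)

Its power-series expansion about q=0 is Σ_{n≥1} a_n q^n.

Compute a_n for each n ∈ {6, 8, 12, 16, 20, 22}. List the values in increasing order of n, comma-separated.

d|6:{6,3,2,1}  Σf=1296+81+16+1=1394
d|8:{8,4,2,1}  Σf=4096+256+16+1=4369
q^12  k|12↦f(k): 12:20736 6:1296 4:256 3:81 2:16 1:1  a_12=22386
d|16:{16,8,4,2,1}  Σf=65536+4096+256+16+1=69905
d|20:{20,10,5,4,2,1}  Σf=160000+10000+625+256+16+1=170898
d|22:{22,11,2,1}  Σf=234256+14641+16+1=248914

1394, 4369, 22386, 69905, 170898, 248914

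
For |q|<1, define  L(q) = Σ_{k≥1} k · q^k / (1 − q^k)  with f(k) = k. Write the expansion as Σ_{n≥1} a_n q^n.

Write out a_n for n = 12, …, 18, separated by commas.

d|12:{12,6,4,3,2,1}  Σf=12+6+4+3+2+1=28
[q^13] f(1)=1,f(13)=13 ⇒ 14
q^14  k|14↦f(k): 14:14 7:7 2:2 1:1  a_14=24
[q^15] f(15)=15,f(5)=5,f(3)=3,f(1)=1 ⇒ 24
q^16  k|16↦f(k): 16:16 8:8 4:4 2:2 1:1  a_16=31
n=17: 17·1 1·17  f→[17+1]=18
[q^18] f(18)=18,f(9)=9,f(6)=6,f(3)=3,f(2)=2,f(1)=1 ⇒ 39

28, 14, 24, 24, 31, 18, 39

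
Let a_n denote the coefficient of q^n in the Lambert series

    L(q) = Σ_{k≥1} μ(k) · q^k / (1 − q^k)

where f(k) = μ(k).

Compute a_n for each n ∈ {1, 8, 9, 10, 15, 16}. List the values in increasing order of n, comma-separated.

1, 0, 0, 0, 0, 0

q^1  k|1↦μ(k): 1:1  a_1=1
[q^8] μ(1)=1,μ(2)=-1,μ(4)=0,μ(8)=0 ⇒ 0
d|9:{9,3,1}  Σμ=0+(-1)+1=0
d|10:{10,5,2,1}  Σμ=1+(-1)+(-1)+1=0
n=15: 1·15 3·5 5·3 15·1  μ→[1+(-1)+(-1)+1]=0
d|16:{1,2,4,8,16}  Σμ=1+(-1)+0+0+0=0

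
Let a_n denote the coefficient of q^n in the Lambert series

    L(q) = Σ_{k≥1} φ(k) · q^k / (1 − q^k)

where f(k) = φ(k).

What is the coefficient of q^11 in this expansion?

q^11  k|11↦φ(k): 11:10 1:1  a_11=11

a_11 = 11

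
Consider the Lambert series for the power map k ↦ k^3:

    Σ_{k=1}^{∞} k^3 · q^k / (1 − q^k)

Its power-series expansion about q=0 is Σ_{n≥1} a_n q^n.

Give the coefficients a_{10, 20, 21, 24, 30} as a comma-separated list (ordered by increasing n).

1134, 9198, 9632, 16380, 31752

d|10:{10,5,2,1}  Σf=1000+125+8+1=1134
[q^20] f(20)=8000,f(10)=1000,f(5)=125,f(4)=64,f(2)=8,f(1)=1 ⇒ 9198
q^21  k|21↦f(k): 1:1 3:27 7:343 21:9261  a_21=9632
q^24  k|24↦f(k): 1:1 2:8 3:27 4:64 6:216 8:512 12:1728 24:13824  a_24=16380
[q^30] f(1)=1,f(2)=8,f(3)=27,f(5)=125,f(6)=216,f(10)=1000,f(15)=3375,f(30)=27000 ⇒ 31752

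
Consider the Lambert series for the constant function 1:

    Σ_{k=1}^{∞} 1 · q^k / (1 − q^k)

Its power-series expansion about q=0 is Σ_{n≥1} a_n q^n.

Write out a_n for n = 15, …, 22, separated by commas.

n=15: 1·15 3·5 5·3 15·1  f→[1+1+1+1]=4
d|16:{1,2,4,8,16}  Σf=1+1+1+1+1=5
[q^17] f(1)=1,f(17)=1 ⇒ 2
n=18: 18·1 9·2 6·3 3·6 2·9 1·18  f→[1+1+1+1+1+1]=6
q^19  k|19↦f(k): 1:1 19:1  a_19=2
[q^20] f(1)=1,f(2)=1,f(4)=1,f(5)=1,f(10)=1,f(20)=1 ⇒ 6
n=21: 1·21 3·7 7·3 21·1  f→[1+1+1+1]=4
n=22: 1·22 2·11 11·2 22·1  f→[1+1+1+1]=4

4, 5, 2, 6, 2, 6, 4, 4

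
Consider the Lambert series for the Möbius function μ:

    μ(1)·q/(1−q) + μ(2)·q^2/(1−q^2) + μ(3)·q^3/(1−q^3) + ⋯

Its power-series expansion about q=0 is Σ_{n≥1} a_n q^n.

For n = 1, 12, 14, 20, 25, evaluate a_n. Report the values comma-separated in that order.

n=1: 1·1  μ→[1]=1
q^12  k|12↦μ(k): 1:1 2:-1 3:-1 4:0 6:1 12:0  a_12=0
n=14: 14·1 7·2 2·7 1·14  μ→[1+(-1)+(-1)+1]=0
d|20:{20,10,5,4,2,1}  Σμ=0+1+(-1)+0+(-1)+1=0
n=25: 1·25 5·5 25·1  μ→[1+(-1)+0]=0

1, 0, 0, 0, 0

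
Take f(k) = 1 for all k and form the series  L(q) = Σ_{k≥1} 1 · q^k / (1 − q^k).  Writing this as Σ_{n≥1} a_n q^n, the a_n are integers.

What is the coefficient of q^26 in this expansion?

a_26 = 4

q^26  k|26↦f(k): 26:1 13:1 2:1 1:1  a_26=4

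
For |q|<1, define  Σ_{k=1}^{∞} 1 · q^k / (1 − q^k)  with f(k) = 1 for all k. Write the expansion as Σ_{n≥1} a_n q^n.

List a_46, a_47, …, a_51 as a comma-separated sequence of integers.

4, 2, 10, 3, 6, 4

d|46:{1,2,23,46}  Σf=1+1+1+1=4
n=47: 47·1 1·47  f→[1+1]=2
n=48: 1·48 2·24 3·16 4·12 6·8 8·6 12·4 16·3 24·2 48·1  f→[1+1+1+1+1+1+1+1+1+1]=10
n=49: 49·1 7·7 1·49  f→[1+1+1]=3
d|50:{1,2,5,10,25,50}  Σf=1+1+1+1+1+1=6
[q^51] f(51)=1,f(17)=1,f(3)=1,f(1)=1 ⇒ 4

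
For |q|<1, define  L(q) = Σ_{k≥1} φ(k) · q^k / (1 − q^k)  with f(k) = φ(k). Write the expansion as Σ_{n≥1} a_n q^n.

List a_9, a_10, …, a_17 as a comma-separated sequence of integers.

n=9: 1·9 3·3 9·1  φ→[1+2+6]=9
[q^10] φ(1)=1,φ(2)=1,φ(5)=4,φ(10)=4 ⇒ 10
d|11:{11,1}  Σφ=10+1=11
[q^12] φ(12)=4,φ(6)=2,φ(4)=2,φ(3)=2,φ(2)=1,φ(1)=1 ⇒ 12
[q^13] φ(13)=12,φ(1)=1 ⇒ 13
d|14:{14,7,2,1}  Σφ=6+6+1+1=14
q^15  k|15↦φ(k): 15:8 5:4 3:2 1:1  a_15=15
n=16: 1·16 2·8 4·4 8·2 16·1  φ→[1+1+2+4+8]=16
d|17:{1,17}  Σφ=1+16=17

9, 10, 11, 12, 13, 14, 15, 16, 17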